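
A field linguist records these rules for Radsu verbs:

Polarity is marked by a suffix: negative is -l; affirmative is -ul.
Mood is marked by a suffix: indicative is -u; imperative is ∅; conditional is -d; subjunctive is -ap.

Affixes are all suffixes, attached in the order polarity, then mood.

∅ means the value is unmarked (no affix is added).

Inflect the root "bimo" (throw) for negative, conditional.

Attach polarity negative -l → bimol.
Attach mood conditional -d → bimold.

bimold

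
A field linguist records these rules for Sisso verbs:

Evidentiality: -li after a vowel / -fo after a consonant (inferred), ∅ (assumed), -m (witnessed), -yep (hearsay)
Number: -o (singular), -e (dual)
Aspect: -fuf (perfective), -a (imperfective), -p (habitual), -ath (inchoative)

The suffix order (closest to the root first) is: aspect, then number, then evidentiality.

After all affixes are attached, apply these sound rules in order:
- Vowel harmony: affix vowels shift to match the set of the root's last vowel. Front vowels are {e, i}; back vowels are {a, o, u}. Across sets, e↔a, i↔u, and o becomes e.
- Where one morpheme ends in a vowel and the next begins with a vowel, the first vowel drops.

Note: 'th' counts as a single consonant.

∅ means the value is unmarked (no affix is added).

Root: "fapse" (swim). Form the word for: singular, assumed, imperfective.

Attach aspect imperfective -a → fapsea.
Attach number singular -o → fapseao.
evidentiality = assumed: zero marking, form stays fapseao.
Apply vowel harmony: fapseao → fapseee.
Apply vowel deletion: fapseee → fapse.

fapse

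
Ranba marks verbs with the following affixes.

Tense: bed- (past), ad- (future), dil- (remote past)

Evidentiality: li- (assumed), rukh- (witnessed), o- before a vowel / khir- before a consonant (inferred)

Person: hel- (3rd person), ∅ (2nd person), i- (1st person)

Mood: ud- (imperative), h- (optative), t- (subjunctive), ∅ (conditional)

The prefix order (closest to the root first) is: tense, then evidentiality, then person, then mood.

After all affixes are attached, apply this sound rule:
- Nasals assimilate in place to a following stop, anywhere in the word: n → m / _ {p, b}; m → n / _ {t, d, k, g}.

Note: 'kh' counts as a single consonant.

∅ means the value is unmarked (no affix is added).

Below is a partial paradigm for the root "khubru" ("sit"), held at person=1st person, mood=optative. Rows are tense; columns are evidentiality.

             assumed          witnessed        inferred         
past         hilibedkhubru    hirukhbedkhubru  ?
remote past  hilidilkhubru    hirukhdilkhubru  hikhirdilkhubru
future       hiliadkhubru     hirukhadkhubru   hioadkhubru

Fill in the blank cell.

Attach tense past bed- → bedkhubru.
Attach evidentiality inferred khir- (before consonant 'b') → khirbedkhubru.
Attach person 1st person i- → ikhirbedkhubru.
Attach mood optative h- → hikhirbedkhubru.
Nasal assimilation: no change.

hikhirbedkhubru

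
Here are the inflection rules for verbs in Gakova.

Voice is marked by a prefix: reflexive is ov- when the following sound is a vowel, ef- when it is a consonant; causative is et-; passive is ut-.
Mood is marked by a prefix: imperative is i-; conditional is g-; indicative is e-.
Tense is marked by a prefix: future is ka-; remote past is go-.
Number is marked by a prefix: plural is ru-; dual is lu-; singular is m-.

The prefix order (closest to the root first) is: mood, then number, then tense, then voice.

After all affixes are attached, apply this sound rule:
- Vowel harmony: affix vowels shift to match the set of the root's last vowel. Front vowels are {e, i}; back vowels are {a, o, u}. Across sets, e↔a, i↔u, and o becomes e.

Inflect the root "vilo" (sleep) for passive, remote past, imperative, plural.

Attach mood imperative i- → ivilo.
Attach number plural ru- → ruivilo.
Attach tense remote past go- → goruivilo.
Attach voice passive ut- → utgoruivilo.
Apply vowel harmony: utgoruivilo → utgoruuvilo.

utgoruuvilo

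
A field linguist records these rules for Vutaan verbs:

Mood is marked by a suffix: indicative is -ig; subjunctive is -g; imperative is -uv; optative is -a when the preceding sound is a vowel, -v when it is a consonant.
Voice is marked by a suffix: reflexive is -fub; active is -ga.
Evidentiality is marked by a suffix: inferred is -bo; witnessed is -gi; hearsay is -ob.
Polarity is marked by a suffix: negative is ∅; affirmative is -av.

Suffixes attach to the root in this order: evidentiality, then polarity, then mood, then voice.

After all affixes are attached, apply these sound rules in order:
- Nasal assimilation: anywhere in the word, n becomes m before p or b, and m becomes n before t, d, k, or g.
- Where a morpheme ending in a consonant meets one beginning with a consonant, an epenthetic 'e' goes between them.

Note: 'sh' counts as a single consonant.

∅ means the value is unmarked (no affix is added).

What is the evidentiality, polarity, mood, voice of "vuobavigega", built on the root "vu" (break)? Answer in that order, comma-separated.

hearsay, affirmative, indicative, active

Segment: vu-ob-av-ig-ga.
evidentiality: -ob → hearsay.
polarity: -av → affirmative.
mood: -ig → indicative.
voice: -ga → active.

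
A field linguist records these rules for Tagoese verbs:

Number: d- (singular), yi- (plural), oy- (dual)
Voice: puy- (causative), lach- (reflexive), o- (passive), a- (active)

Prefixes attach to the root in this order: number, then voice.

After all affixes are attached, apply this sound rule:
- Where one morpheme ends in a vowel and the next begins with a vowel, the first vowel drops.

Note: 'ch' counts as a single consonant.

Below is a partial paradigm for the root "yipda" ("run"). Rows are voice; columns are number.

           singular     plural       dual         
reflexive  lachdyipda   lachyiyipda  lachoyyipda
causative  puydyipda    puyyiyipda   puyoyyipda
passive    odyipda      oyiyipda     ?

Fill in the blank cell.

Attach number dual oy- → oyyipda.
Attach voice passive o- → ooyyipda.
Apply vowel deletion: ooyyipda → oyyipda.

oyyipda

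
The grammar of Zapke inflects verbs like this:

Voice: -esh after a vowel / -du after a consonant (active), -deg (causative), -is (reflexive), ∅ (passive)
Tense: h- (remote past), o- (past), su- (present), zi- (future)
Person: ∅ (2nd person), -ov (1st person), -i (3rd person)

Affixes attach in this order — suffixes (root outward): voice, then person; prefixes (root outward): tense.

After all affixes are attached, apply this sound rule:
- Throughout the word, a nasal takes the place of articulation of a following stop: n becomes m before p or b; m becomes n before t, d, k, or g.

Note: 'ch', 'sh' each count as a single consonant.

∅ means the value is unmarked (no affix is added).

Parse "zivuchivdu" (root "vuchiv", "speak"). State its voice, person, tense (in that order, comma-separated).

active, 2nd person, future

Segment: zi-vuchiv-du.
voice: -esh/du → active.
person: ∅ → 2nd person.
tense: zi- → future.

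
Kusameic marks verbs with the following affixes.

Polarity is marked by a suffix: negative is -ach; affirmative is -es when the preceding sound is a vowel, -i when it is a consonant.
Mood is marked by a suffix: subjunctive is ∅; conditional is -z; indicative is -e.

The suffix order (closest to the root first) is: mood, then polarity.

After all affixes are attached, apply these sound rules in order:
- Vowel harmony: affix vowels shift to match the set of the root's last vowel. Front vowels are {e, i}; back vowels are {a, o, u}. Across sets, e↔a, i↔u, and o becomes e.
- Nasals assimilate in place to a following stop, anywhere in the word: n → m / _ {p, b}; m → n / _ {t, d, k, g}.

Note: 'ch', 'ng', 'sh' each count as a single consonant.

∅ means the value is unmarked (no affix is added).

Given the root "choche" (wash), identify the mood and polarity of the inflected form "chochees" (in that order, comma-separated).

Segment: choche-es.
mood: ∅ → subjunctive.
polarity: -es/i → affirmative.

subjunctive, affirmative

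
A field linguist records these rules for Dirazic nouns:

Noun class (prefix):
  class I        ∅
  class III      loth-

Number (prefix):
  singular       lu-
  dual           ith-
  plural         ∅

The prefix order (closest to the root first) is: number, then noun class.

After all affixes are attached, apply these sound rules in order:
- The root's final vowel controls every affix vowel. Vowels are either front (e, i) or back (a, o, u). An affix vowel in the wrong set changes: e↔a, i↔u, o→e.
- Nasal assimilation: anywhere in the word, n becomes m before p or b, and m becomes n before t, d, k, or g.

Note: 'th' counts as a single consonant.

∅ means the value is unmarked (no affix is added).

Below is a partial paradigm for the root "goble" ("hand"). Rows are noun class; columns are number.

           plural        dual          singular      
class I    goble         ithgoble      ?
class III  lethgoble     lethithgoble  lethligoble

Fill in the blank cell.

Attach number singular lu- → lugoble.
noun class = class I: zero marking, form stays lugoble.
Apply vowel harmony: lugoble → ligoble.
Nasal assimilation: no change.

ligoble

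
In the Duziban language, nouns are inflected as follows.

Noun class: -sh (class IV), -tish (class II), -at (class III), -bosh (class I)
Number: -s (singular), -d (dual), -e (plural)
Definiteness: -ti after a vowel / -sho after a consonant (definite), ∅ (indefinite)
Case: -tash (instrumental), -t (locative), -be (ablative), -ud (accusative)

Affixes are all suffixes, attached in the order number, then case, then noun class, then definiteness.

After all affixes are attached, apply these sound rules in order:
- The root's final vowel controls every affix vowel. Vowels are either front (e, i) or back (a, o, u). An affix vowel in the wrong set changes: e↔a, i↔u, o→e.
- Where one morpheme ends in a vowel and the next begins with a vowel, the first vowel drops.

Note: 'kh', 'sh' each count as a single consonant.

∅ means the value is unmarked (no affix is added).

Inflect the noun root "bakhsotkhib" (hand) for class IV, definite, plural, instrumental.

Attach number plural -e → bakhsotkhibe.
Attach case instrumental -tash → bakhsotkhibetash.
Attach noun class class IV -sh → bakhsotkhibetashsh.
Attach definiteness definite -sho (after consonant 'sh') → bakhsotkhibetashshsho.
Apply vowel harmony: bakhsotkhibetashshsho → bakhsotkhibeteshshshe.
Vowel deletion: no change.

bakhsotkhibeteshshshe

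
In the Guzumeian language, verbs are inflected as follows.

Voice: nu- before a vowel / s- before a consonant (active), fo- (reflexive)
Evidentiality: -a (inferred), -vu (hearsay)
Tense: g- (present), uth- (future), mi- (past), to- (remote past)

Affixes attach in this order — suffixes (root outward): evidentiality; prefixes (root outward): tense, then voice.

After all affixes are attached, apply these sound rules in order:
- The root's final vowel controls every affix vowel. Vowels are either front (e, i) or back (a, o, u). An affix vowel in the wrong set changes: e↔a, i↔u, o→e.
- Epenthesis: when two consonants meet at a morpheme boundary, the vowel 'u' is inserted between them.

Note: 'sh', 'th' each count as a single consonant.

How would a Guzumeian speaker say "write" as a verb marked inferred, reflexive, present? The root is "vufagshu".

foguvufagshua

Attach tense present g- → gvufagshu.
Attach evidentiality inferred -a → gvufagshua.
Attach voice reflexive fo- → fogvufagshua.
Vowel harmony: no change.
Apply epenthesis: fogvufagshua → foguvufagshua.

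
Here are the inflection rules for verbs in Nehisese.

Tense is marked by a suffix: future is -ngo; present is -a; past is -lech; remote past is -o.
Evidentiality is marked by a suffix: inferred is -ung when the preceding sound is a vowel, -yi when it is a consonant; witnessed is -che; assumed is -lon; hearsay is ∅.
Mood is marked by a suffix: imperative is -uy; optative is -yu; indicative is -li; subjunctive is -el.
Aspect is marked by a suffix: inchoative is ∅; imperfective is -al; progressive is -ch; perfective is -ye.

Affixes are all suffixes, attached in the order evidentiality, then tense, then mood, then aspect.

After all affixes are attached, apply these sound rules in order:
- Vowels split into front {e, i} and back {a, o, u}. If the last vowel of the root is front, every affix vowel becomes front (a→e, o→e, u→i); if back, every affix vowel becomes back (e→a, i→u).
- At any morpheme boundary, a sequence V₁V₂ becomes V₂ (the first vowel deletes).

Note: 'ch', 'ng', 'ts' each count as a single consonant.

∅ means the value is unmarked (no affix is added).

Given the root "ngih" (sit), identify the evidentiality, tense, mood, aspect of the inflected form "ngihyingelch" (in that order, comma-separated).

Segment: ngih-yi-ngo-el-ch.
evidentiality: -ung/yi → inferred.
tense: -ngo → future.
mood: -el → subjunctive.
aspect: -ch → progressive.

inferred, future, subjunctive, progressive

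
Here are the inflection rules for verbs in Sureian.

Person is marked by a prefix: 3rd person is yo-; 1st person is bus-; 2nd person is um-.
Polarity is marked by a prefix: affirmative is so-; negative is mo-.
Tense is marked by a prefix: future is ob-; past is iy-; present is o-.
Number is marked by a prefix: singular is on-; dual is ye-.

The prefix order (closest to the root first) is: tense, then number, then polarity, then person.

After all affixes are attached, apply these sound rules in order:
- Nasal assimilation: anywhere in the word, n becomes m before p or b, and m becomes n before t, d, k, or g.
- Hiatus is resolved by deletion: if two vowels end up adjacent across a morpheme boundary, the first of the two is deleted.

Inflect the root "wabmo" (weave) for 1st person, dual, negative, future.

busmoyobwabmo

Attach tense future ob- → obwabmo.
Attach number dual ye- → yeobwabmo.
Attach polarity negative mo- → moyeobwabmo.
Attach person 1st person bus- → busmoyeobwabmo.
Nasal assimilation: no change.
Apply vowel deletion: busmoyeobwabmo → busmoyobwabmo.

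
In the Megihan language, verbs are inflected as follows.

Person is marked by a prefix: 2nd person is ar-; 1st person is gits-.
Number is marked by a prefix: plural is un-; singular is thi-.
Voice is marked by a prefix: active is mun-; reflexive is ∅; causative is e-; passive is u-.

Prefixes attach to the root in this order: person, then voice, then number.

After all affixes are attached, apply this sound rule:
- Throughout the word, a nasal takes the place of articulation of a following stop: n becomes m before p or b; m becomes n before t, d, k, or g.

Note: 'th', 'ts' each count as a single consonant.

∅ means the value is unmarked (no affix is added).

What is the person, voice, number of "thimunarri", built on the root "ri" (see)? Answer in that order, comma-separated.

Segment: thi-mun-ar-ri.
person: ar- → 2nd person.
voice: mun- → active.
number: thi- → singular.

2nd person, active, singular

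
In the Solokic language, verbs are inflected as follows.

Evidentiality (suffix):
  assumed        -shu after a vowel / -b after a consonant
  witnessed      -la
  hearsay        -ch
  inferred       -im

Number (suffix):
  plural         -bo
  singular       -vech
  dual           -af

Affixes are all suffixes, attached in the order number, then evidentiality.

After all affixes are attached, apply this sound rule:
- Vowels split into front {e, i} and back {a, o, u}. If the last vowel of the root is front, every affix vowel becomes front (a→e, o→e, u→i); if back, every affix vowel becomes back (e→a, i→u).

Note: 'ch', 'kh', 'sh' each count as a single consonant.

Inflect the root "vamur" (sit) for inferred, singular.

Attach number singular -vech → vamurvech.
Attach evidentiality inferred -im → vamurvechim.
Apply vowel harmony: vamurvechim → vamurvachum.

vamurvachum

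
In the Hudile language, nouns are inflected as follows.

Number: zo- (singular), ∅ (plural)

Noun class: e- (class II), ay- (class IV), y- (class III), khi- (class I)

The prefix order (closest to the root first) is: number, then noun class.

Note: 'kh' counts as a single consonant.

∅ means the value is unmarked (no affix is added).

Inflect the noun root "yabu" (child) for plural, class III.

yyabu

number = plural: zero marking, form stays yabu.
Attach noun class class III y- → yyabu.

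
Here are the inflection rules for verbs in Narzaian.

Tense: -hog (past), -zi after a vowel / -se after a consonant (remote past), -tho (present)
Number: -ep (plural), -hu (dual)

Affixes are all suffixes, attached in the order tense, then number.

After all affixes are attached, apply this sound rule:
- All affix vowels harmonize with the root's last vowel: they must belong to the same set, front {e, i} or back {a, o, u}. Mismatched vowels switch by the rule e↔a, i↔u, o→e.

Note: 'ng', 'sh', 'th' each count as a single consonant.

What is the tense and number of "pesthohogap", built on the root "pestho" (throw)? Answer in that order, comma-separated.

past, plural

Segment: pestho-hog-ep.
tense: -hog → past.
number: -ep → plural.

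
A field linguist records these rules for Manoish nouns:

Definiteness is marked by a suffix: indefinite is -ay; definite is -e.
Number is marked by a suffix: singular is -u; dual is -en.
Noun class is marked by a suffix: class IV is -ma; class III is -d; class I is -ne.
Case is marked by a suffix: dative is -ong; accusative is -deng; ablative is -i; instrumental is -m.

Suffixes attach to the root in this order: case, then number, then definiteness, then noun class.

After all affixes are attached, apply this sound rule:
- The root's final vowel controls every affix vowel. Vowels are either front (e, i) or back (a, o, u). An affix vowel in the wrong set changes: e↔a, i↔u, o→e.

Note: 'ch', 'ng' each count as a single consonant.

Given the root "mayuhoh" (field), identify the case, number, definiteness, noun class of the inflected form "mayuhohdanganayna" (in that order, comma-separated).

Segment: mayuhoh-deng-en-ay-ne.
case: -deng → accusative.
number: -en → dual.
definiteness: -ay → indefinite.
noun class: -ne → class I.

accusative, dual, indefinite, class I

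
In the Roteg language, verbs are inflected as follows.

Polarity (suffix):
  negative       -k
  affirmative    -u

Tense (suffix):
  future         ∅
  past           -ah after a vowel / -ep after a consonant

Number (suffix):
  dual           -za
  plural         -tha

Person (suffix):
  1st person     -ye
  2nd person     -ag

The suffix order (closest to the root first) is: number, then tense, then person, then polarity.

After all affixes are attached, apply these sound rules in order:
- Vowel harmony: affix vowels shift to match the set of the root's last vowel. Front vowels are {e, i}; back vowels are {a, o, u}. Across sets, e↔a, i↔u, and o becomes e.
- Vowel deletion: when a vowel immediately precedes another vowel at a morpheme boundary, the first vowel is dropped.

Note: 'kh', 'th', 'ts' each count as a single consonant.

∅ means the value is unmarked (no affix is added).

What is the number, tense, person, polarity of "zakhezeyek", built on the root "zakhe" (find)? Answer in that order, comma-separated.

dual, future, 1st person, negative

Segment: zakhe-za-ye-k.
number: -za → dual.
tense: ∅ → future.
person: -ye → 1st person.
polarity: -k → negative.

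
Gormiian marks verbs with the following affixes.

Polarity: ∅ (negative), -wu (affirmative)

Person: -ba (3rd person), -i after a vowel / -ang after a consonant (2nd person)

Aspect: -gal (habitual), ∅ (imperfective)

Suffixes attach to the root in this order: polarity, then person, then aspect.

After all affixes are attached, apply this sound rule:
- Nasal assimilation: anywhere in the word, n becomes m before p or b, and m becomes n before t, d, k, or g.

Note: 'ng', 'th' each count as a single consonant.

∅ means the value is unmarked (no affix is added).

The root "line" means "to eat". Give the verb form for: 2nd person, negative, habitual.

lineigal

polarity = negative: zero marking, form stays line.
Attach person 2nd person -i (after vowel 'e') → linei.
Attach aspect habitual -gal → lineigal.
Nasal assimilation: no change.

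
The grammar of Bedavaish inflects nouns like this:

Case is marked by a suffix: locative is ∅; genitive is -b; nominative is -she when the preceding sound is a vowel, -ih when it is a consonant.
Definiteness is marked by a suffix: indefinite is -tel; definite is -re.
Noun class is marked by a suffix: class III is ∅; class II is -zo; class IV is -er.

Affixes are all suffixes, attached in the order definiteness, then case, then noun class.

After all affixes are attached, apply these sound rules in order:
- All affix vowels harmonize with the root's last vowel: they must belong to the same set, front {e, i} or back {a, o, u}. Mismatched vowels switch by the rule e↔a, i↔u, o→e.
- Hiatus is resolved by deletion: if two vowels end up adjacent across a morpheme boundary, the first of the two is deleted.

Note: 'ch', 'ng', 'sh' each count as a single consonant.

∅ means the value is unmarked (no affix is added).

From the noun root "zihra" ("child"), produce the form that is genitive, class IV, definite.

Attach definiteness definite -re → zihrare.
Attach case genitive -b → zihrareb.
Attach noun class class IV -er → zihrareber.
Apply vowel harmony: zihrareber → zihrarabar.
Vowel deletion: no change.

zihrarabar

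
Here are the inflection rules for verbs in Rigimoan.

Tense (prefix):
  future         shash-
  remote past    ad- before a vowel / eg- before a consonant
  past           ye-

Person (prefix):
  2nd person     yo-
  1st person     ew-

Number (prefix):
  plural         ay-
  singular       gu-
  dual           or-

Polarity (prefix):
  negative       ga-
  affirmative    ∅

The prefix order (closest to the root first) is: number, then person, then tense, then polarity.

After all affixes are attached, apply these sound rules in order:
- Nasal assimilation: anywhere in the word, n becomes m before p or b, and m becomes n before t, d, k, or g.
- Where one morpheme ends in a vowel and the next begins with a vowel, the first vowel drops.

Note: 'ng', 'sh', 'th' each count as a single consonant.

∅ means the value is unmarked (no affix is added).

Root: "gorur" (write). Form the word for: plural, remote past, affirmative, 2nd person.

Attach number plural ay- → aygorur.
Attach person 2nd person yo- → yoaygorur.
Attach tense remote past eg- (before consonant 'y') → egyoaygorur.
polarity = affirmative: zero marking, form stays egyoaygorur.
Nasal assimilation: no change.
Apply vowel deletion: egyoaygorur → egyaygorur.

egyaygorur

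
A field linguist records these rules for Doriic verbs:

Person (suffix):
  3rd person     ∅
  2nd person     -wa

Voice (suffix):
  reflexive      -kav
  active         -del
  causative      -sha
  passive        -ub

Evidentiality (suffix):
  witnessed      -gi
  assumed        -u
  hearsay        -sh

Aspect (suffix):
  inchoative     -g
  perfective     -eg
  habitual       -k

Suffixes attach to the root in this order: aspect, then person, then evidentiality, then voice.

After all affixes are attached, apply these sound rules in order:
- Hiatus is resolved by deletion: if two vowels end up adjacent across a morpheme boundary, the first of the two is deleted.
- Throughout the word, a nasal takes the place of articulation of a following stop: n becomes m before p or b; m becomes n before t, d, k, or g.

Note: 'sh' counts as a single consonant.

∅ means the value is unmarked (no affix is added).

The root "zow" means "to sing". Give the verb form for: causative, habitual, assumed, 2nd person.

zowkwusha

Attach aspect habitual -k → zowk.
Attach person 2nd person -wa → zowkwa.
Attach evidentiality assumed -u → zowkwau.
Attach voice causative -sha → zowkwausha.
Apply vowel deletion: zowkwausha → zowkwusha.
Nasal assimilation: no change.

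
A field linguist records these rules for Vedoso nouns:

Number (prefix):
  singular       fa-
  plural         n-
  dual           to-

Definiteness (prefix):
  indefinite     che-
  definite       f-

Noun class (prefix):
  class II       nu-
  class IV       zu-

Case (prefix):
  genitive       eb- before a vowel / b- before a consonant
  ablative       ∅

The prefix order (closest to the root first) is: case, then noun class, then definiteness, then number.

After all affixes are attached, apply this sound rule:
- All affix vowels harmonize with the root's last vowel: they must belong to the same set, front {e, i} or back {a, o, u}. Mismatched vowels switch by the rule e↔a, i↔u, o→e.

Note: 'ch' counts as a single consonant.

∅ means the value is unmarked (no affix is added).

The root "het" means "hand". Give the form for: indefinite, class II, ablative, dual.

techenihet

case = ablative: zero marking, form stays het.
Attach noun class class II nu- → nuhet.
Attach definiteness indefinite che- → chenuhet.
Attach number dual to- → tochenuhet.
Apply vowel harmony: tochenuhet → techenihet.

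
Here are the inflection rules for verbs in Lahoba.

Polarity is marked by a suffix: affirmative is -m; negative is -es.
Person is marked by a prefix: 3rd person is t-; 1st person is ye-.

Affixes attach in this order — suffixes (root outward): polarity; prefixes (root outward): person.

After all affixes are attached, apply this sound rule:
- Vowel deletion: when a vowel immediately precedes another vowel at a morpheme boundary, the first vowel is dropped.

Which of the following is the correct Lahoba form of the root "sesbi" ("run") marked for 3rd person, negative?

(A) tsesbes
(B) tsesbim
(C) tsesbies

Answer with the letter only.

A

Attach person 3rd person t- → tsesbi.
Attach polarity negative -es → tsesbies.
Apply vowel deletion: tsesbies → tsesbes.
So the correct form is tsesbes, option (A).
(C) tsesbies is wrong: it fails to apply the sound rule(s).
(B) tsesbim is wrong: it uses affirmative instead of negative for polarity.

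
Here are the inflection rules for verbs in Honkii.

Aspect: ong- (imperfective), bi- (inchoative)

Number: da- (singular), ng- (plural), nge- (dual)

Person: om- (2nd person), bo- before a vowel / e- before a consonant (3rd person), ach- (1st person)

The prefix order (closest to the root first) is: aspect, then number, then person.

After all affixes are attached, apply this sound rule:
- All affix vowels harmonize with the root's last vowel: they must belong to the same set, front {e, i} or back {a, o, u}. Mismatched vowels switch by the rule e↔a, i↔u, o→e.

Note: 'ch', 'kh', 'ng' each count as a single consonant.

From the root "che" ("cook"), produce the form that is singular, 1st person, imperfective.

echdeengche

Attach aspect imperfective ong- → ongche.
Attach number singular da- → daongche.
Attach person 1st person ach- → achdaongche.
Apply vowel harmony: achdaongche → echdeengche.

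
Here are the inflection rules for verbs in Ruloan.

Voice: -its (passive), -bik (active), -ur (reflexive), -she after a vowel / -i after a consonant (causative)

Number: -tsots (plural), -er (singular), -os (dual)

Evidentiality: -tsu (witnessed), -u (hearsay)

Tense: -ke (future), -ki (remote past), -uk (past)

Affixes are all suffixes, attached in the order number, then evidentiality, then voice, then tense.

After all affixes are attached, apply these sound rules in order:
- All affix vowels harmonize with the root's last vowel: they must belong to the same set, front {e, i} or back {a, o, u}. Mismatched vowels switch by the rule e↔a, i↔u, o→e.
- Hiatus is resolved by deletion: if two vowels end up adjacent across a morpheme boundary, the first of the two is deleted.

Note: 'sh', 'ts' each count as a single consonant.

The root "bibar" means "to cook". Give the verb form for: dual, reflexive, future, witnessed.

Attach number dual -os → bibaros.
Attach evidentiality witnessed -tsu → bibarostsu.
Attach voice reflexive -ur → bibarostsuur.
Attach tense future -ke → bibarostsuurke.
Apply vowel harmony: bibarostsuurke → bibarostsuurka.
Apply vowel deletion: bibarostsuurka → bibarostsurka.

bibarostsurka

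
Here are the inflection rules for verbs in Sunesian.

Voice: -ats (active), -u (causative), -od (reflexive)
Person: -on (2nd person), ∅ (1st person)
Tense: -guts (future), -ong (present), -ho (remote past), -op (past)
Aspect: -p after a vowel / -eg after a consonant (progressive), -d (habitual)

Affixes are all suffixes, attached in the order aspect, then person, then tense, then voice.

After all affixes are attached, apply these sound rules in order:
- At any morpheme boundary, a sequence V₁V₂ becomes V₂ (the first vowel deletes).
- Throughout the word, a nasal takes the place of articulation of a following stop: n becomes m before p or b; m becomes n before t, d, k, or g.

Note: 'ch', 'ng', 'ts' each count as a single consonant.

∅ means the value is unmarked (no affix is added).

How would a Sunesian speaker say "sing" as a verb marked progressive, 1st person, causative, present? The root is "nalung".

Attach aspect progressive -eg (after consonant 'ng') → nalungeg.
person = 1st person: zero marking, form stays nalungeg.
Attach tense present -ong → nalungegong.
Attach voice causative -u → nalungegongu.
Vowel deletion: no change.
Nasal assimilation: no change.

nalungegongu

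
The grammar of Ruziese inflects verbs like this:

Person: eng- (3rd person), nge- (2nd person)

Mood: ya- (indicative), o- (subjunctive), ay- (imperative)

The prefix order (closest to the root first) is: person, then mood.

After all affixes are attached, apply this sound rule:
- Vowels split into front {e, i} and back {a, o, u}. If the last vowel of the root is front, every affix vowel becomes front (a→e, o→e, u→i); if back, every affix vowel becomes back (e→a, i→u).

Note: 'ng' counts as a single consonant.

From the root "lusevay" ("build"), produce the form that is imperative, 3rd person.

Attach person 3rd person eng- → englusevay.
Attach mood imperative ay- → ayenglusevay.
Apply vowel harmony: ayenglusevay → ayanglusevay.

ayanglusevay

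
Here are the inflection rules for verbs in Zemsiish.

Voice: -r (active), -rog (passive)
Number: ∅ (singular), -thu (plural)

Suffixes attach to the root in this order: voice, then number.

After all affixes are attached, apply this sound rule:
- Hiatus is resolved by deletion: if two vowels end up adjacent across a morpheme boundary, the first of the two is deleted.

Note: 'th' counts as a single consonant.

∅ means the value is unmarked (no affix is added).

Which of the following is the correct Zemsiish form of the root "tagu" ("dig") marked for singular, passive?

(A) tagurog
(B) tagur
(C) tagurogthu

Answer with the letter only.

Attach voice passive -rog → tagurog.
number = singular: zero marking, form stays tagurog.
Vowel deletion: no change.
So the correct form is tagurog, option (A).
(C) tagurogthu is wrong: it uses plural instead of singular for number.
(B) tagur is wrong: it uses active instead of passive for voice.

A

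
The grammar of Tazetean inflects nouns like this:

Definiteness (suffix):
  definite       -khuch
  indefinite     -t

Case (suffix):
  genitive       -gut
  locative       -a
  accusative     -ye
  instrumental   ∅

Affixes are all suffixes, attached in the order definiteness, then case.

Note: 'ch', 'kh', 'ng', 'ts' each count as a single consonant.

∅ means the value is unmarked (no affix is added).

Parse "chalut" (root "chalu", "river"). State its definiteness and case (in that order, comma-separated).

indefinite, instrumental

Segment: chalu-t.
definiteness: -t → indefinite.
case: ∅ → instrumental.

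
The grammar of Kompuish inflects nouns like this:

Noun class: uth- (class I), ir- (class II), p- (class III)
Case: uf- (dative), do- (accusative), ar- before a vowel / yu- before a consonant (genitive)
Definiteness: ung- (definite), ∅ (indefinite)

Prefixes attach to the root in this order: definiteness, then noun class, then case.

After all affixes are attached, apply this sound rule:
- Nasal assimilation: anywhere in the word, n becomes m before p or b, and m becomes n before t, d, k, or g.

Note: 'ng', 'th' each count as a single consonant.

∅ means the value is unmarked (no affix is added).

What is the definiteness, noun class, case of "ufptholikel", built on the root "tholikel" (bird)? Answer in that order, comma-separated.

Segment: uf-p-tholikel.
definiteness: ∅ → indefinite.
noun class: p- → class III.
case: uf- → dative.

indefinite, class III, dative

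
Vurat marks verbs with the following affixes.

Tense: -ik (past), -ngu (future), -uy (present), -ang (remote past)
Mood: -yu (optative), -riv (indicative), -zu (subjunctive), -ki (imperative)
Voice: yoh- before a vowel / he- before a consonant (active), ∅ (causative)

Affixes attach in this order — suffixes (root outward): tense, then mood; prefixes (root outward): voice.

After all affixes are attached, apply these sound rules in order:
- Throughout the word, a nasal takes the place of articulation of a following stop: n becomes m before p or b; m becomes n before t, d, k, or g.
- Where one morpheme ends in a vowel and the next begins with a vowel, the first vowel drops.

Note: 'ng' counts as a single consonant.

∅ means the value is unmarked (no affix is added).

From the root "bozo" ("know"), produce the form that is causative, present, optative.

bozuyyu

Attach tense present -uy → bozouy.
voice = causative: zero marking, form stays bozouy.
Attach mood optative -yu → bozouyyu.
Nasal assimilation: no change.
Apply vowel deletion: bozouyyu → bozuyyu.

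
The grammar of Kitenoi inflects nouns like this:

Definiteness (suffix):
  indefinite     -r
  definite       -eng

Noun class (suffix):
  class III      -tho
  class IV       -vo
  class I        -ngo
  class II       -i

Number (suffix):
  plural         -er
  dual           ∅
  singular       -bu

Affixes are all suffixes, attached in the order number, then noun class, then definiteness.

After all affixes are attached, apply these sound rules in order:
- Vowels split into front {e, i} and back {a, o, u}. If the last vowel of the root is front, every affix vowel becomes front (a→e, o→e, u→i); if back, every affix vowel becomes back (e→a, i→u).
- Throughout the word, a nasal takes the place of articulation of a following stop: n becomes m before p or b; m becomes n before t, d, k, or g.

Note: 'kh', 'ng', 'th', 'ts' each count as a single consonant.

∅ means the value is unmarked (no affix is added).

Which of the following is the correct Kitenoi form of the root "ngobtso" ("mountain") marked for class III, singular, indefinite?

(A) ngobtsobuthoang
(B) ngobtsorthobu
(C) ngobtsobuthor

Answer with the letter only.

Attach number singular -bu → ngobtsobu.
Attach noun class class III -tho → ngobtsobutho.
Attach definiteness indefinite -r → ngobtsobuthor.
Vowel harmony: no change.
Nasal assimilation: no change.
So the correct form is ngobtsobuthor, option (C).
(B) ngobtsorthobu is wrong: it has the affixes in the wrong order.
(A) ngobtsobuthoang is wrong: it uses definite instead of indefinite for definiteness.

C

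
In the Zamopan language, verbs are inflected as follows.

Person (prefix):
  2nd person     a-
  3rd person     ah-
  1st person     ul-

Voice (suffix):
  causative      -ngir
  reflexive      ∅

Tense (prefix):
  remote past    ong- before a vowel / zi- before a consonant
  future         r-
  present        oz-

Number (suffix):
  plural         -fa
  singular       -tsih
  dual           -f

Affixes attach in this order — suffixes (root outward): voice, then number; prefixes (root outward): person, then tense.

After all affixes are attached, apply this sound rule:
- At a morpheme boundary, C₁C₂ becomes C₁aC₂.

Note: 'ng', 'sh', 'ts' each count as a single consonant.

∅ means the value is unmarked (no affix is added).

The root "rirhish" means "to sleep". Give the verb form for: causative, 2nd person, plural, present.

Attach voice causative -ngir → rirhishngir.
Attach number plural -fa → rirhishngirfa.
Attach person 2nd person a- → arirhishngirfa.
Attach tense present oz- → ozarirhishngirfa.
Apply epenthesis: ozarirhishngirfa → ozarirhishangirafa.

ozarirhishangirafa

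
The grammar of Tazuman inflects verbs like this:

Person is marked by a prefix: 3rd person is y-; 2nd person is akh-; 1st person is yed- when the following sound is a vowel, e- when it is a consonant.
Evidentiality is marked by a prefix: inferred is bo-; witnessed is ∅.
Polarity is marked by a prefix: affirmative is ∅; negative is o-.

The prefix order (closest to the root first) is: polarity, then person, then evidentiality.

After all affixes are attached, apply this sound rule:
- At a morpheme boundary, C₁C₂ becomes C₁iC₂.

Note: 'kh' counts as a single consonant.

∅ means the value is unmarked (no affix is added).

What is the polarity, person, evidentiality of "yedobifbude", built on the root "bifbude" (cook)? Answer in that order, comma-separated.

Segment: yed-o-bifbude.
polarity: o- → negative.
person: yed/e- → 1st person.
evidentiality: ∅ → witnessed.

negative, 1st person, witnessed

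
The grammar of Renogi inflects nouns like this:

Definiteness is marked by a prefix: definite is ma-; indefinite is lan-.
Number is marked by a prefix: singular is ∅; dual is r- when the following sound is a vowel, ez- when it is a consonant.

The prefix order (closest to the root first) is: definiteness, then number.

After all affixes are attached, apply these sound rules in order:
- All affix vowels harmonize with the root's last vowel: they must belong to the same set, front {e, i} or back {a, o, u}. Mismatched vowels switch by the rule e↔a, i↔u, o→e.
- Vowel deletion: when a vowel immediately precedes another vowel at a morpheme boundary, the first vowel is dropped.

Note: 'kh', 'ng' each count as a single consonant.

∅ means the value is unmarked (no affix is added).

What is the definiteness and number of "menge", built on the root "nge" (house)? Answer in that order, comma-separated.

Segment: ma-nge.
definiteness: ma- → definite.
number: ∅ → singular.

definite, singular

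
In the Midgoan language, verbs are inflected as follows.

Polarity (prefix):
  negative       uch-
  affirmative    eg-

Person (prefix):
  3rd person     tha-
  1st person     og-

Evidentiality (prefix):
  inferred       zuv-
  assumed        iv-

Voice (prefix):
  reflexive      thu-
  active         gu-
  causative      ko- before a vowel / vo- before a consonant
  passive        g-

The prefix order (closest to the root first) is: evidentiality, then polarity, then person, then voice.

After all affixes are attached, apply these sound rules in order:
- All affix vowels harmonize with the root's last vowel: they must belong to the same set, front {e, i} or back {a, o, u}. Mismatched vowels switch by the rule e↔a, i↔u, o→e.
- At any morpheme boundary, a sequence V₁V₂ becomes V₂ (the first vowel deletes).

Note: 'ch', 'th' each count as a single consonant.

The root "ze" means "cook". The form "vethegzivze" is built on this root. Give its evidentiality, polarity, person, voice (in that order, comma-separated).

inferred, affirmative, 3rd person, causative

Segment: vo-tha-eg-zuv-ze.
evidentiality: zuv- → inferred.
polarity: eg- → affirmative.
person: tha- → 3rd person.
voice: ko/vo- → causative.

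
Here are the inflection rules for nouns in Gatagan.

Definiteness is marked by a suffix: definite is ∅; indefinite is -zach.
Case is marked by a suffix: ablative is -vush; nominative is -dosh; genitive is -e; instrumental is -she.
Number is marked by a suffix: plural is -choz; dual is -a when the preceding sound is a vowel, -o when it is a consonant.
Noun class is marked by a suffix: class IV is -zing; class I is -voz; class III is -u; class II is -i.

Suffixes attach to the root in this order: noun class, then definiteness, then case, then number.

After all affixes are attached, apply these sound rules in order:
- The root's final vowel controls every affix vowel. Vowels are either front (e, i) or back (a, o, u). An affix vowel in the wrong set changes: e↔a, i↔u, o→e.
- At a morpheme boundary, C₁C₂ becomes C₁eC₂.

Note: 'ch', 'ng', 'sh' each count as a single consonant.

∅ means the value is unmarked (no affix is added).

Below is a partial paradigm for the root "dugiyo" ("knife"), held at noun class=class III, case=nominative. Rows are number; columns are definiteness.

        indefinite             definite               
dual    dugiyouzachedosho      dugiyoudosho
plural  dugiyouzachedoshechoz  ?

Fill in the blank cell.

dugiyoudoshechoz

Attach noun class class III -u → dugiyou.
definiteness = definite: zero marking, form stays dugiyou.
Attach case nominative -dosh → dugiyoudosh.
Attach number plural -choz → dugiyoudoshchoz.
Vowel harmony: no change.
Apply epenthesis: dugiyoudoshchoz → dugiyoudoshechoz.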